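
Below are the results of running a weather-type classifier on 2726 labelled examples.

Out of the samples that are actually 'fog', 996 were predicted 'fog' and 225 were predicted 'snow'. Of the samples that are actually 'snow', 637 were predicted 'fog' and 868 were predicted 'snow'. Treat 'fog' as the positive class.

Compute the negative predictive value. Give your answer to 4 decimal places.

NPV = TN/(TN+FN) = 868/(868+225) = 0.7941

0.7941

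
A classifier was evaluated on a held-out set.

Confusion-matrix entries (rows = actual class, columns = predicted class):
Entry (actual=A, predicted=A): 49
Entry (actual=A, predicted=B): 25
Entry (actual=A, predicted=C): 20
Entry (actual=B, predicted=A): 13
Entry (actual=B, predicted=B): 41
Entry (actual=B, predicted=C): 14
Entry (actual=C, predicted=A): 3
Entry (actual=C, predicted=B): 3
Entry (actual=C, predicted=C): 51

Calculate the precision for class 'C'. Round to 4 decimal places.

One-vs-rest for 'C': TP = diagonal; FP = other classes predicted 'C'; FN = 'C' predicted as other.
precision = TP/(TP+FP).
C: TP=51, FP=20+14=34 → 51/85 = 0.60000

0.6000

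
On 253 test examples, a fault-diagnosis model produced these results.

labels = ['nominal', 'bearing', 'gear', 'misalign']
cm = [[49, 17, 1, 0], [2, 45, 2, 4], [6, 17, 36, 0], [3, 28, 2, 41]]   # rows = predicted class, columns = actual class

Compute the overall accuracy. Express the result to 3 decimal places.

0.676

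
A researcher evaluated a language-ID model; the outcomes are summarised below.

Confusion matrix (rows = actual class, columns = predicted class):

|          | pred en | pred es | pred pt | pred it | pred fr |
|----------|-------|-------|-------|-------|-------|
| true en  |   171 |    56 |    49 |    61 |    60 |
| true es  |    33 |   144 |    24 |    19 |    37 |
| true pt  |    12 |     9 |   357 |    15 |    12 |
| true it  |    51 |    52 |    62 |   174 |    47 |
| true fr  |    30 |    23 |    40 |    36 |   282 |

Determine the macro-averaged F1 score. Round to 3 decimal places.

0.591

Per-class F1 score (2·TP/(2·TP+FP+FN)):
  en: TP=171, FP=33+12+51+30=126, FN=56+49+61+60=226 → 342/694 = 0.4928
  es: TP=144, FP=56+9+52+23=140, FN=33+24+19+37=113 → 288/541 = 0.5323
  pt: TP=357, FP=49+24+62+40=175, FN=12+9+15+12=48 → 714/937 = 0.7620
  it: TP=174, FP=61+19+15+36=131, FN=51+52+62+47=212 → 348/691 = 0.5036
  fr: TP=282, FP=60+37+12+47=156, FN=30+23+40+36=129 → 564/849 = 0.6643
Macro-F1 score = mean = (0.4928 + 0.5323 + 0.7620 + 0.5036 + 0.6643) / 5 = 0.591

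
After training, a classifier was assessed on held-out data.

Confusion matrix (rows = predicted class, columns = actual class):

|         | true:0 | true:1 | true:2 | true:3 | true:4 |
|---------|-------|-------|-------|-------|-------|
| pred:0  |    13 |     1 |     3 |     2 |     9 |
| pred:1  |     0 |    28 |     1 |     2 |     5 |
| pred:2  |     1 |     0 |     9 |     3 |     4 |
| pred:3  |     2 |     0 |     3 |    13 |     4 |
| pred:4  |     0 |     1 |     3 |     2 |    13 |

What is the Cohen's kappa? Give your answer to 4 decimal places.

0.5278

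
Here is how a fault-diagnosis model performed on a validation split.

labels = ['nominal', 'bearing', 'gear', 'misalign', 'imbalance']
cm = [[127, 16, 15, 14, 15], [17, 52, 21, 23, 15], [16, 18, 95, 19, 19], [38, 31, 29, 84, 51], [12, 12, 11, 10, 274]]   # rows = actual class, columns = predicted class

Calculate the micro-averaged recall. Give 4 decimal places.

Micro-averaging pools counts across classes: ΣTP=632, ΣFP=402, ΣFN=402.
Micro-recall = TP/(TP+FN) on pooled counts = 0.6112 (equals overall accuracy in single-label multiclass).

0.6112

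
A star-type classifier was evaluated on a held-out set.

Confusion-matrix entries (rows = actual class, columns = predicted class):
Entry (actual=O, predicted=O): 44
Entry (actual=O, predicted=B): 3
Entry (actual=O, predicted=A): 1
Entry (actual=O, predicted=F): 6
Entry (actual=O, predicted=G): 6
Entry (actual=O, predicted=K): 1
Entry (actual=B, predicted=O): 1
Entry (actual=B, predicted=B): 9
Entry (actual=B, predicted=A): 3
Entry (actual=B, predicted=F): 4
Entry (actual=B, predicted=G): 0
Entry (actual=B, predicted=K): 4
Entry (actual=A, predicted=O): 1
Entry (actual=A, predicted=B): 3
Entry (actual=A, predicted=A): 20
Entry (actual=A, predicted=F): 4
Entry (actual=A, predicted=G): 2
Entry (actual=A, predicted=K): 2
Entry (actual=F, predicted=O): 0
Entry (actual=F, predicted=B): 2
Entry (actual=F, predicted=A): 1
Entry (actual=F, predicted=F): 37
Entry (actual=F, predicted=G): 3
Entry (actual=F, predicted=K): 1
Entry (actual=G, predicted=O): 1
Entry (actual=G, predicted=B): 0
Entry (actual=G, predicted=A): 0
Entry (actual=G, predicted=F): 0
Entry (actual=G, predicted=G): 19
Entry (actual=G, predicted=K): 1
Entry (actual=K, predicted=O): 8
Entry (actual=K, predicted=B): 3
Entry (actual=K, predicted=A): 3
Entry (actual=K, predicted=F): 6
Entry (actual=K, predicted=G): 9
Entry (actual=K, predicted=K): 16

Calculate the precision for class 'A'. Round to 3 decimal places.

Take TP from the diagonal, FP from the rest of the 'A' prediction marginal, FN from the rest of the 'A' actual marginal.
precision = TP/(TP+FP).
A: TP=20, FP=1+3+1+0+3=8 → 20/28 = 0.7143

0.714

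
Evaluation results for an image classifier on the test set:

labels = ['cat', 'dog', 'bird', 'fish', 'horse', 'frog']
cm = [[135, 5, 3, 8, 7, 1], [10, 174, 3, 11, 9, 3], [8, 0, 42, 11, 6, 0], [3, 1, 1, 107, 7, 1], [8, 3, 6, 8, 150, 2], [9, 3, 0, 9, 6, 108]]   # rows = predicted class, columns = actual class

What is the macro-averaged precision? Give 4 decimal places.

Per-class precision (TP/(TP+FP)):
  cat: TP=135, FP=5+3+8+7+1=24 → 135/159 = 0.84906
  dog: TP=174, FP=10+3+11+9+3=36 → 174/210 = 0.82857
  bird: TP=42, FP=8+0+11+6+0=25 → 42/67 = 0.62687
  fish: TP=107, FP=3+1+1+7+1=13 → 107/120 = 0.89167
  horse: TP=150, FP=8+3+6+8+2=27 → 150/177 = 0.84746
  frog: TP=108, FP=9+3+0+9+6=27 → 108/135 = 0.80000
Macro-precision = mean = (0.84906 + 0.82857 + 0.62687 + 0.89167 + 0.84746 + 0.80000) / 6 = 0.8073

0.8073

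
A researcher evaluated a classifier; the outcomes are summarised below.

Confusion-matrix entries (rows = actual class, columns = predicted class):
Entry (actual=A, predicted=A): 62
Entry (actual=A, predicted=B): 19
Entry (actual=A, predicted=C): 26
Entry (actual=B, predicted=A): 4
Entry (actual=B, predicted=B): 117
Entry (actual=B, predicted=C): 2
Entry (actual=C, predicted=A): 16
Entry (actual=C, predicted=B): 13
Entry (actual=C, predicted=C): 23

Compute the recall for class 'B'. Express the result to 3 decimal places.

0.951

Treat 'B' as positive and all other classes as negative.
recall = TP/(TP+FN).
B: TP=117, FN=4+2=6 → 117/123 = 0.9512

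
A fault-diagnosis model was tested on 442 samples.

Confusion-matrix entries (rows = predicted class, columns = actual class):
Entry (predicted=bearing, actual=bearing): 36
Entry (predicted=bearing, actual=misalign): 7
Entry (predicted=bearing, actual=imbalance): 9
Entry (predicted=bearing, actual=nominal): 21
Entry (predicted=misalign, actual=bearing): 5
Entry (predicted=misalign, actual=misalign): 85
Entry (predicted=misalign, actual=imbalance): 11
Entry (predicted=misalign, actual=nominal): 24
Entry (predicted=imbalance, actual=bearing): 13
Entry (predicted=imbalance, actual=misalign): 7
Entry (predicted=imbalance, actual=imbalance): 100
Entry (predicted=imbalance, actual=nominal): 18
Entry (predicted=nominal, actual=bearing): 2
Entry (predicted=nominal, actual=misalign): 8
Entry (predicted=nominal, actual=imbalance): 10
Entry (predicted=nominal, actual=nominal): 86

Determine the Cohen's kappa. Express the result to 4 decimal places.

Observed agreement pₒ = trace/N = 307/442 = 0.69457
Expected agreement pₑ = Σ (rowᵢ·colᵢ)/N² = (56·73 + 107·125 + 130·138 + 149·106)/442² = 0.26206
κ = (pₒ − pₑ)/(1 − pₑ) = (0.69457 − 0.26206)/(1 − 0.26206) = 0.5861

0.5861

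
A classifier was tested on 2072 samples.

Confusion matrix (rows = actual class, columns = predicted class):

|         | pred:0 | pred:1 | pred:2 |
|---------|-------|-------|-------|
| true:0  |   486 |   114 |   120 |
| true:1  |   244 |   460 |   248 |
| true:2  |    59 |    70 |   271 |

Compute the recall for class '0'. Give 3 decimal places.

0.675

Take TP from the diagonal, FP from the rest of the '0' prediction marginal, FN from the rest of the '0' actual marginal.
recall = TP/(TP+FN).
0: TP=486, FN=114+120=234 → 486/720 = 0.6750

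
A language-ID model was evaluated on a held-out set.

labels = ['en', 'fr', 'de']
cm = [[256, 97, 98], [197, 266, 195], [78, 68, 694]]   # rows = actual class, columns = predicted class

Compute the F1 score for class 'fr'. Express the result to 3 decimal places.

One-vs-rest for 'fr': TP = diagonal; FP = other classes predicted 'fr'; FN = 'fr' predicted as other.
F1 score = 2·TP/(2·TP+FP+FN).
fr: TP=266, FP=97+68=165, FN=197+195=392 → 532/1089 = 0.4885

0.489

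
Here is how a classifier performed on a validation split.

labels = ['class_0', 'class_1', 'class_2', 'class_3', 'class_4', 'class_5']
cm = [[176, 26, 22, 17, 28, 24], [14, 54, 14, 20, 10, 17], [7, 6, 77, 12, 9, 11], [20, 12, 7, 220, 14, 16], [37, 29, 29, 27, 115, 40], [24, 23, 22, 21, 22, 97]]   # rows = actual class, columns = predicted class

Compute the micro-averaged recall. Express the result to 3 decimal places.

0.560

Micro-averaging pools counts across classes: ΣTP=739, ΣFP=580, ΣFN=580.
Micro-recall = TP/(TP+FN) on pooled counts = 0.560 (equals overall accuracy in single-label multiclass).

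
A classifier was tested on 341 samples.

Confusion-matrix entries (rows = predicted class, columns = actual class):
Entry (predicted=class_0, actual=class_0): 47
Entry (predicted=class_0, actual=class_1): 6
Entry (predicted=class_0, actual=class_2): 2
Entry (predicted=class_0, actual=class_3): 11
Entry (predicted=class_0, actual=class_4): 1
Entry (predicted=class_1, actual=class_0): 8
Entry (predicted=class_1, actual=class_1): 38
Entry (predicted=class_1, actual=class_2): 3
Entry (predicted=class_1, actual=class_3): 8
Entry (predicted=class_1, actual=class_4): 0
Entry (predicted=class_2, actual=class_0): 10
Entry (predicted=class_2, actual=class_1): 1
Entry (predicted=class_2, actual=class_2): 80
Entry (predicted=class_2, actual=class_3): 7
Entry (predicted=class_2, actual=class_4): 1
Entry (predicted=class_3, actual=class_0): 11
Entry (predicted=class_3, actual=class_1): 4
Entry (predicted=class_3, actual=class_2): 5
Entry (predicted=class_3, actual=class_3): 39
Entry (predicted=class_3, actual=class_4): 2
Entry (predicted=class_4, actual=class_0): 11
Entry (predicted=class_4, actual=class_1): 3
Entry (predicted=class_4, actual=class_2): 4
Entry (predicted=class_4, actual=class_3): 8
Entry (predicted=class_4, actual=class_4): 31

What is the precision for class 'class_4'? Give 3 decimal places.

Take TP from the diagonal, FP from the rest of the 'class_4' prediction marginal, FN from the rest of the 'class_4' actual marginal.
precision = TP/(TP+FP).
class_4: TP=31, FP=11+3+4+8=26 → 31/57 = 0.5439

0.544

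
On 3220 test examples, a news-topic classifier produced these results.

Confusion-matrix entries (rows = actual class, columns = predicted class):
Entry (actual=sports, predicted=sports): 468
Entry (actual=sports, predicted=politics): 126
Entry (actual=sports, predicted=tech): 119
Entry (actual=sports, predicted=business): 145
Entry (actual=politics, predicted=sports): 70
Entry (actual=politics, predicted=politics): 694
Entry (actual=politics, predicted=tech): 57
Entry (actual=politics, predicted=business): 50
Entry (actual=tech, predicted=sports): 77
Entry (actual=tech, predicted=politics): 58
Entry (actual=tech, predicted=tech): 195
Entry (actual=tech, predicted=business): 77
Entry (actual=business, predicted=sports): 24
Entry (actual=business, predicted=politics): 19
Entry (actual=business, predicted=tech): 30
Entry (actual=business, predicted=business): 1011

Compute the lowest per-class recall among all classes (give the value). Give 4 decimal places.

0.4791

Per-class recall (TP/(TP+FN)):
  sports: TP=468, FN=126+119+145=390 → 468/858 = 0.54545
  politics: TP=694, FN=70+57+50=177 → 694/871 = 0.79679
  tech: TP=195, FN=77+58+77=212 → 195/407 = 0.47912
  business: TP=1011, FN=24+19+30=73 → 1011/1084 = 0.93266
Lowest is class 'tech' with recall = 0.4791.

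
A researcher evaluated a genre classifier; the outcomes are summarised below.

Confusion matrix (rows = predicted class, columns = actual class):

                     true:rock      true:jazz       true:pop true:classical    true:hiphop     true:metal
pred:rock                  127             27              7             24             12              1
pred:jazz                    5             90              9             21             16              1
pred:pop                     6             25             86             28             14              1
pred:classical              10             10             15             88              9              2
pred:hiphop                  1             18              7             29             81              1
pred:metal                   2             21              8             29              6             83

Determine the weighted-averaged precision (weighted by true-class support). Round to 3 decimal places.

Per-class precision (TP/(TP+FP)):
  rock: TP=127, FP=27+7+24+12+1=71 → 127/198 = 0.6414
  jazz: TP=90, FP=5+9+21+16+1=52 → 90/142 = 0.6338
  pop: TP=86, FP=6+25+28+14+1=74 → 86/160 = 0.5375
  classical: TP=88, FP=10+10+15+9+2=46 → 88/134 = 0.6567
  hiphop: TP=81, FP=1+18+7+29+1=56 → 81/137 = 0.5912
  metal: TP=83, FP=2+21+8+29+6=66 → 83/149 = 0.5570
Weighted-precision = Σ (supportᵢ/N)·precisionᵢ with N=920: (151/920)·0.6414 + (191/920)·0.6338 + (132/920)·0.5375 + (219/920)·0.6567 + (138/920)·0.5912 + (89/920)·0.5570 = 0.613

0.613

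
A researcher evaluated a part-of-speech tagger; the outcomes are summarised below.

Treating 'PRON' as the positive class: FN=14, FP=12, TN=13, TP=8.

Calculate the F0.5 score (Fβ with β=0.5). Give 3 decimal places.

Fβ = (1+β²)·TP / ((1+β²)·TP + β²·FN + FP), with β²=1/4
= 1.25·8 / (1.25·8 + 0.25·14 + 12) = 0.392

0.392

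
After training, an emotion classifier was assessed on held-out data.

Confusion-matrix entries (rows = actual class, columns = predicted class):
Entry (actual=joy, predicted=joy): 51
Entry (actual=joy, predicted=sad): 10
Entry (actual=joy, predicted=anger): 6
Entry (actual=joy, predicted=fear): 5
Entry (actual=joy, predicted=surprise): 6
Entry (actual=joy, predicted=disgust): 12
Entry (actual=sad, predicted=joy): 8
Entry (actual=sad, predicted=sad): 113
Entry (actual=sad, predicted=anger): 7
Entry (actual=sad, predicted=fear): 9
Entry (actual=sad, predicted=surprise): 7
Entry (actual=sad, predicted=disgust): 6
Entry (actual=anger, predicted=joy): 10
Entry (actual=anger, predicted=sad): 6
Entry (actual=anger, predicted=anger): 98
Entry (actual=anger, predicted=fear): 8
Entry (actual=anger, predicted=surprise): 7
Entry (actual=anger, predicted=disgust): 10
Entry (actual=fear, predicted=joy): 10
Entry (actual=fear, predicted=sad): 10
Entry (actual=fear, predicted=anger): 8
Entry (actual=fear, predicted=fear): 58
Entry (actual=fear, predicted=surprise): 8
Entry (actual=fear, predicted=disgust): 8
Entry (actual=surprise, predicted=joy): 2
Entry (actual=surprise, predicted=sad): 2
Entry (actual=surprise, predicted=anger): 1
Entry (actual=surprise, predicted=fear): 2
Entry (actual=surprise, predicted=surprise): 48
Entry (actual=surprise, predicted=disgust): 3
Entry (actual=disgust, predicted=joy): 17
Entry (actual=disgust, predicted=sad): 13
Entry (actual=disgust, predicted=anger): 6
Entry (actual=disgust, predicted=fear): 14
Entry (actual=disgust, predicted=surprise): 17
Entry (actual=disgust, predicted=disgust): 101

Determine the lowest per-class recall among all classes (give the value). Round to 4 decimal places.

0.5667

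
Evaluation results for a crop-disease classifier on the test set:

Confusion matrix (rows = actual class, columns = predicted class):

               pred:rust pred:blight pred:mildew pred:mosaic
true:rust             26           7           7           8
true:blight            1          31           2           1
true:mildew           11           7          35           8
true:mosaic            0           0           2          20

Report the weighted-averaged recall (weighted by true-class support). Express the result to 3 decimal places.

0.675

Per-class recall (TP/(TP+FN)):
  rust: TP=26, FN=7+7+8=22 → 26/48 = 0.5417
  blight: TP=31, FN=1+2+1=4 → 31/35 = 0.8857
  mildew: TP=35, FN=11+7+8=26 → 35/61 = 0.5738
  mosaic: TP=20, FN=0+0+2=2 → 20/22 = 0.9091
Weighted-recall = Σ (supportᵢ/N)·recallᵢ with N=166: (48/166)·0.5417 + (35/166)·0.8857 + (61/166)·0.5738 + (22/166)·0.9091 = 0.675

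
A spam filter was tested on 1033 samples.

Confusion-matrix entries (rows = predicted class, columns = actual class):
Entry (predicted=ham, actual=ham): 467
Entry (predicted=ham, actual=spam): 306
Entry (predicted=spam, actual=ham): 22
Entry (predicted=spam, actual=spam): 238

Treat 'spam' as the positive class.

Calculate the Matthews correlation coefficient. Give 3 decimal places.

0.452

MCC = (TP·TN − FP·FN) / √((TP+FP)(TP+FN)(TN+FP)(TN+FN))
Numerator = 238·467 − 22·306 = 104414
Denominator = √(260·544·489·773) = √53463895680 = 231222.6107
MCC = 104414 / 231222.6107 = 0.452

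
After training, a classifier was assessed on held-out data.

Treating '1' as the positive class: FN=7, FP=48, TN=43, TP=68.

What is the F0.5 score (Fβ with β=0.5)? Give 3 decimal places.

Fβ = (1+β²)·TP / ((1+β²)·TP + β²·FN + FP), with β²=1/4
= 1.25·68 / (1.25·68 + 0.25·7 + 48) = 0.631

0.631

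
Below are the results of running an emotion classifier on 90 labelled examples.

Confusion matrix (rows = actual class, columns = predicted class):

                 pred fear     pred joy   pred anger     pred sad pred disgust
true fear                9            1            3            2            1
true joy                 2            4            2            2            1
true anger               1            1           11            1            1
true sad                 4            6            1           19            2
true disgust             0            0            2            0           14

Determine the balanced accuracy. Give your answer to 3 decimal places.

0.626

Balanced accuracy = mean of per-class recall.
  fear: recall = 9/16 = 0.5625
  joy: recall = 4/11 = 0.3636
  anger: recall = 11/15 = 0.7333
  sad: recall = 19/32 = 0.5938
  disgust: recall = 14/16 = 0.8750
Mean = (0.5625 + 0.3636 + 0.7333 + 0.5938 + 0.8750) / 5 = 0.626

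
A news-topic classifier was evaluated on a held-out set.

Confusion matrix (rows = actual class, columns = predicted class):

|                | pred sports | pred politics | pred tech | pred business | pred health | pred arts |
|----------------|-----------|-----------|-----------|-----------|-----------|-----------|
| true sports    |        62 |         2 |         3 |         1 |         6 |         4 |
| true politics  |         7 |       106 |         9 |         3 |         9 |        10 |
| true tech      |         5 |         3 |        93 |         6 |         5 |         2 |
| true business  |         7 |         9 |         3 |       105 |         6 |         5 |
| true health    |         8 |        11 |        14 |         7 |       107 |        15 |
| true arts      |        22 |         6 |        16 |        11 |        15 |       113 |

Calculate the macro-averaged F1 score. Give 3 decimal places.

Per-class F1 score (2·TP/(2·TP+FP+FN)):
  sports: TP=62, FP=7+5+7+8+22=49, FN=2+3+1+6+4=16 → 124/189 = 0.6561
  politics: TP=106, FP=2+3+9+11+6=31, FN=7+9+3+9+10=38 → 212/281 = 0.7544
  tech: TP=93, FP=3+9+3+14+16=45, FN=5+3+6+5+2=21 → 186/252 = 0.7381
  business: TP=105, FP=1+3+6+7+11=28, FN=7+9+3+6+5=30 → 210/268 = 0.7836
  health: TP=107, FP=6+9+5+6+15=41, FN=8+11+14+7+15=55 → 214/310 = 0.6903
  arts: TP=113, FP=4+10+2+5+15=36, FN=22+6+16+11+15=70 → 226/332 = 0.6807
Macro-F1 score = mean = (0.6561 + 0.7544 + 0.7381 + 0.7836 + 0.6903 + 0.6807) / 6 = 0.717

0.717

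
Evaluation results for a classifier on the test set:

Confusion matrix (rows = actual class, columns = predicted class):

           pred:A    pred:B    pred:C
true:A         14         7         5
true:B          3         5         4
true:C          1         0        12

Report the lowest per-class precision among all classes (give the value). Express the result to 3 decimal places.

Per-class precision (TP/(TP+FP)):
  A: TP=14, FP=3+1=4 → 14/18 = 0.7778
  B: TP=5, FP=7+0=7 → 5/12 = 0.4167
  C: TP=12, FP=5+4=9 → 12/21 = 0.5714
Lowest is class 'B' with precision = 0.417.

0.417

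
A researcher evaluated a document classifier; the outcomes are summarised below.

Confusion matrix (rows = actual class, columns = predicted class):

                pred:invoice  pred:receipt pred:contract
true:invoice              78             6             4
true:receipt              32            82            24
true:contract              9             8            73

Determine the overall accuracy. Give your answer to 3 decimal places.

0.737

Accuracy = trace / total = (78+82+73=233) / 316 = 233/316 = 0.737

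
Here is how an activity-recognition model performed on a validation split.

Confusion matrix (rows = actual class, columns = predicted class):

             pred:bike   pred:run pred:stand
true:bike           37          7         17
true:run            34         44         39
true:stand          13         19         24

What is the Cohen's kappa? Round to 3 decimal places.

0.183

Observed agreement pₒ = trace/N = 105/234 = 0.4487
Expected agreement pₑ = Σ (rowᵢ·colᵢ)/N² = (61·84 + 117·70 + 56·80)/234² = 0.3250
κ = (pₒ − pₑ)/(1 − pₑ) = (0.4487 − 0.3250)/(1 − 0.3250) = 0.183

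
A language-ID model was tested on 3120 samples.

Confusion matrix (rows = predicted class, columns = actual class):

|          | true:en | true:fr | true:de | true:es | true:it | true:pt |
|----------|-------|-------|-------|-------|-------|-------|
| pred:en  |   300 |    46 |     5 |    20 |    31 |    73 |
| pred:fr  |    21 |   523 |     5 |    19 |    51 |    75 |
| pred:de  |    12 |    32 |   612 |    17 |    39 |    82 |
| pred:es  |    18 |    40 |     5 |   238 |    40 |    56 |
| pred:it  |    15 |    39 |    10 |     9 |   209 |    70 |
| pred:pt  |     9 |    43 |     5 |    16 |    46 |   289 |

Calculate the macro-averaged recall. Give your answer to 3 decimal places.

0.696

Per-class recall (TP/(TP+FN)):
  en: TP=300, FN=21+12+18+15+9=75 → 300/375 = 0.8000
  fr: TP=523, FN=46+32+40+39+43=200 → 523/723 = 0.7234
  de: TP=612, FN=5+5+5+10+5=30 → 612/642 = 0.9533
  es: TP=238, FN=20+19+17+9+16=81 → 238/319 = 0.7461
  it: TP=209, FN=31+51+39+40+46=207 → 209/416 = 0.5024
  pt: TP=289, FN=73+75+82+56+70=356 → 289/645 = 0.4481
Macro-recall = mean = (0.8000 + 0.7234 + 0.9533 + 0.7461 + 0.5024 + 0.4481) / 6 = 0.696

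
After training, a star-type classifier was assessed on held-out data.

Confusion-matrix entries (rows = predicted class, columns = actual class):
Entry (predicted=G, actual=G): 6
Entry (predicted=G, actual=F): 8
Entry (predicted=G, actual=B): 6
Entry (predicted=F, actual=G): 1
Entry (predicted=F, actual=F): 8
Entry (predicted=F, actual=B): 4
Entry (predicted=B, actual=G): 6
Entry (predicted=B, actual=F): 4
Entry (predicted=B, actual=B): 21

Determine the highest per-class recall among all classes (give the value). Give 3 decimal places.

0.677

Per-class recall (TP/(TP+FN)):
  G: TP=6, FN=1+6=7 → 6/13 = 0.4615
  F: TP=8, FN=8+4=12 → 8/20 = 0.4000
  B: TP=21, FN=6+4=10 → 21/31 = 0.6774
Highest is class 'B' with recall = 0.677.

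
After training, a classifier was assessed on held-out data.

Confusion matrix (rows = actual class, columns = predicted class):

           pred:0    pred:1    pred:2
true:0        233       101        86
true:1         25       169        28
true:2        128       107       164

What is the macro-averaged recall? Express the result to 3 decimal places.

0.576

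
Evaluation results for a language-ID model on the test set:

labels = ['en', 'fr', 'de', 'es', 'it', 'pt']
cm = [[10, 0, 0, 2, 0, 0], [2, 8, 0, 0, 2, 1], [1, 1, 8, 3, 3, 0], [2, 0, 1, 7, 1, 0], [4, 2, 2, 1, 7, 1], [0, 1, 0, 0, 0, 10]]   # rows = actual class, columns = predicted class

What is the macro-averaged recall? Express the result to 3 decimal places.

0.651

Per-class recall (TP/(TP+FN)):
  en: TP=10, FN=0+0+2+0+0=2 → 10/12 = 0.8333
  fr: TP=8, FN=2+0+0+2+1=5 → 8/13 = 0.6154
  de: TP=8, FN=1+1+3+3+0=8 → 8/16 = 0.5000
  es: TP=7, FN=2+0+1+1+0=4 → 7/11 = 0.6364
  it: TP=7, FN=4+2+2+1+1=10 → 7/17 = 0.4118
  pt: TP=10, FN=0+1+0+0+0=1 → 10/11 = 0.9091
Macro-recall = mean = (0.8333 + 0.6154 + 0.5000 + 0.6364 + 0.4118 + 0.9091) / 6 = 0.651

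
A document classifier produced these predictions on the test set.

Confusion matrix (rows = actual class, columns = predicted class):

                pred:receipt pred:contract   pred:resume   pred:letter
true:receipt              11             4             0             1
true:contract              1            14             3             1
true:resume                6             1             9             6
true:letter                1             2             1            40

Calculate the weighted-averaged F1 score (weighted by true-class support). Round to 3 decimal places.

Per-class F1 score (2·TP/(2·TP+FP+FN)):
  receipt: TP=11, FP=1+6+1=8, FN=4+0+1=5 → 22/35 = 0.6286
  contract: TP=14, FP=4+1+2=7, FN=1+3+1=5 → 28/40 = 0.7000
  resume: TP=9, FP=0+3+1=4, FN=6+1+6=13 → 18/35 = 0.5143
  letter: TP=40, FP=1+1+6=8, FN=1+2+1=4 → 80/92 = 0.8696
Weighted-F1 score = Σ (supportᵢ/N)·F1 scoreᵢ with N=101: (16/101)·0.6286 + (19/101)·0.7000 + (22/101)·0.5143 + (44/101)·0.8696 = 0.722

0.722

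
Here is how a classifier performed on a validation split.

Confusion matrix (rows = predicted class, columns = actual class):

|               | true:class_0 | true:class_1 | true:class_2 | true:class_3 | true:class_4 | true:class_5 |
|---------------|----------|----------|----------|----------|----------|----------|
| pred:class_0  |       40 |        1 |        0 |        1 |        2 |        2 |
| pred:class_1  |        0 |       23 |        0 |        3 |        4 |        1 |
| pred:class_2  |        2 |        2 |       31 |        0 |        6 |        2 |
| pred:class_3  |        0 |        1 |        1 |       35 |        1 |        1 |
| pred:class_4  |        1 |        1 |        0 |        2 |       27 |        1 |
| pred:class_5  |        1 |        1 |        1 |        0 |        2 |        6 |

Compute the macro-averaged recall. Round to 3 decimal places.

Per-class recall (TP/(TP+FN)):
  class_0: TP=40, FN=0+2+0+1+1=4 → 40/44 = 0.9091
  class_1: TP=23, FN=1+2+1+1+1=6 → 23/29 = 0.7931
  class_2: TP=31, FN=0+0+1+0+1=2 → 31/33 = 0.9394
  class_3: TP=35, FN=1+3+0+2+0=6 → 35/41 = 0.8537
  class_4: TP=27, FN=2+4+6+1+2=15 → 27/42 = 0.6429
  class_5: TP=6, FN=2+1+2+1+1=7 → 6/13 = 0.4615
Macro-recall = mean = (0.9091 + 0.7931 + 0.9394 + 0.8537 + 0.6429 + 0.4615) / 6 = 0.767

0.767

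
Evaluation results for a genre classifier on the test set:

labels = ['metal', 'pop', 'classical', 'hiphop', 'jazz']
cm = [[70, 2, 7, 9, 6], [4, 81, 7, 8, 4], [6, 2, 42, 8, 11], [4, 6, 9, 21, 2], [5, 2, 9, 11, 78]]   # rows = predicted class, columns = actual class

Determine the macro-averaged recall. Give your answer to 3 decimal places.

Per-class recall (TP/(TP+FN)):
  metal: TP=70, FN=4+6+4+5=19 → 70/89 = 0.7865
  pop: TP=81, FN=2+2+6+2=12 → 81/93 = 0.8710
  classical: TP=42, FN=7+7+9+9=32 → 42/74 = 0.5676
  hiphop: TP=21, FN=9+8+8+11=36 → 21/57 = 0.3684
  jazz: TP=78, FN=6+4+11+2=23 → 78/101 = 0.7723
Macro-recall = mean = (0.7865 + 0.8710 + 0.5676 + 0.3684 + 0.7723) / 5 = 0.673

0.673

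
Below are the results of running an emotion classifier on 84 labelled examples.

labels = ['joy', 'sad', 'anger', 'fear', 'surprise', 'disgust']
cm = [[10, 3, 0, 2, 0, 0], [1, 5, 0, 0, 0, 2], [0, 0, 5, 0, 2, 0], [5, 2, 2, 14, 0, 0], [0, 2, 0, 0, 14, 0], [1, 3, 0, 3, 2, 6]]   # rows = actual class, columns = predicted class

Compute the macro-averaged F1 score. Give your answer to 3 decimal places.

Per-class F1 score (2·TP/(2·TP+FP+FN)):
  joy: TP=10, FP=1+0+5+0+1=7, FN=3+0+2+0+0=5 → 20/32 = 0.6250
  sad: TP=5, FP=3+0+2+2+3=10, FN=1+0+0+0+2=3 → 10/23 = 0.4348
  anger: TP=5, FP=0+0+2+0+0=2, FN=0+0+0+2+0=2 → 10/14 = 0.7143
  fear: TP=14, FP=2+0+0+0+3=5, FN=5+2+2+0+0=9 → 28/42 = 0.6667
  surprise: TP=14, FP=0+0+2+0+2=4, FN=0+2+0+0+0=2 → 28/34 = 0.8235
  disgust: TP=6, FP=0+2+0+0+0=2, FN=1+3+0+3+2=9 → 12/23 = 0.5217
Macro-F1 score = mean = (0.6250 + 0.4348 + 0.7143 + 0.6667 + 0.8235 + 0.5217) / 6 = 0.631

0.631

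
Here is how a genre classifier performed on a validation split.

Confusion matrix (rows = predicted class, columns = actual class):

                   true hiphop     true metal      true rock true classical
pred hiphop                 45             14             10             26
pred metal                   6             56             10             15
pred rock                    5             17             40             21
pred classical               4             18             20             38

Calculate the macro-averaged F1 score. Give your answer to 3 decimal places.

0.519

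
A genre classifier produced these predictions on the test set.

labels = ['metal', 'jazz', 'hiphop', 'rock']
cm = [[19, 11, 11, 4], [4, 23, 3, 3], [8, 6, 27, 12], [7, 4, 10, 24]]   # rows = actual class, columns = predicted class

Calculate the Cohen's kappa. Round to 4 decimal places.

0.3697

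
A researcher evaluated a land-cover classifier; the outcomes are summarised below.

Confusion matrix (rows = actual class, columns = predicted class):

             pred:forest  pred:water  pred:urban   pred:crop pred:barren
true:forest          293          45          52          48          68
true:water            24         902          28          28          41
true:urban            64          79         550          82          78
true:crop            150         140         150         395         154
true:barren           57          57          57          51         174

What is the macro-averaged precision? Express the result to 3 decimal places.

0.577

Per-class precision (TP/(TP+FP)):
  forest: TP=293, FP=24+64+150+57=295 → 293/588 = 0.4983
  water: TP=902, FP=45+79+140+57=321 → 902/1223 = 0.7375
  urban: TP=550, FP=52+28+150+57=287 → 550/837 = 0.6571
  crop: TP=395, FP=48+28+82+51=209 → 395/604 = 0.6540
  barren: TP=174, FP=68+41+78+154=341 → 174/515 = 0.3379
Macro-precision = mean = (0.4983 + 0.7375 + 0.6571 + 0.6540 + 0.3379) / 5 = 0.577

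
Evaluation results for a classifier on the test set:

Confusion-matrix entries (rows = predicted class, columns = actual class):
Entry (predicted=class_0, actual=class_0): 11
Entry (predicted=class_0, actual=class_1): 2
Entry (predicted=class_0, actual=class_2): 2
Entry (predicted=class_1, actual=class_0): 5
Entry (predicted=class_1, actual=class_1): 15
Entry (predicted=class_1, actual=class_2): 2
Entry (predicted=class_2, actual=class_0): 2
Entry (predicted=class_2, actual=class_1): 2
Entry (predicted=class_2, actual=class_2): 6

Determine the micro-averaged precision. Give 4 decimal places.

0.6809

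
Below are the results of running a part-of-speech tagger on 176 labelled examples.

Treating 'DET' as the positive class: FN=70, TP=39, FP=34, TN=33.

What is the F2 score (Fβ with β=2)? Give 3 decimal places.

0.383

Fβ = (1+β²)·TP / ((1+β²)·TP + β²·FN + FP), with β²=4
= 5·39 / (5·39 + 4·70 + 34) = 0.383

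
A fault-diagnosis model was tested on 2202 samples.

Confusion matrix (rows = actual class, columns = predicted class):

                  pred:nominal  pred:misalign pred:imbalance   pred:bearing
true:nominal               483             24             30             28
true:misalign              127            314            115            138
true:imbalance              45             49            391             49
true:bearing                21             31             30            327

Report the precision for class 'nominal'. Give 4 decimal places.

Treat 'nominal' as positive and all other classes as negative.
precision = TP/(TP+FP).
nominal: TP=483, FP=127+45+21=193 → 483/676 = 0.71450

0.7145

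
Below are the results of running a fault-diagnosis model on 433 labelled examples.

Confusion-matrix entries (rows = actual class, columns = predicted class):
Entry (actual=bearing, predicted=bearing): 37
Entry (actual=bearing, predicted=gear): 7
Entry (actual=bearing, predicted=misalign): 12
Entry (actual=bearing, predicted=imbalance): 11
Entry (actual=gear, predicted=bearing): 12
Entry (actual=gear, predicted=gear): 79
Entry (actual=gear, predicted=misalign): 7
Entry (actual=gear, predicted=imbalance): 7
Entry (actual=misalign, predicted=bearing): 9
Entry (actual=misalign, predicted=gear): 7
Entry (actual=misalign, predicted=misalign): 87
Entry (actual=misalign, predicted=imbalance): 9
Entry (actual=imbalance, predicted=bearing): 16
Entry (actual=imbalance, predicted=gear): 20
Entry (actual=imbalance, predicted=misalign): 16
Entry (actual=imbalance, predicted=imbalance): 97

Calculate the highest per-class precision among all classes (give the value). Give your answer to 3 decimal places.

0.782

Per-class precision (TP/(TP+FP)):
  bearing: TP=37, FP=12+9+16=37 → 37/74 = 0.5000
  gear: TP=79, FP=7+7+20=34 → 79/113 = 0.6991
  misalign: TP=87, FP=12+7+16=35 → 87/122 = 0.7131
  imbalance: TP=97, FP=11+7+9=27 → 97/124 = 0.7823
Highest is class 'imbalance' with precision = 0.782.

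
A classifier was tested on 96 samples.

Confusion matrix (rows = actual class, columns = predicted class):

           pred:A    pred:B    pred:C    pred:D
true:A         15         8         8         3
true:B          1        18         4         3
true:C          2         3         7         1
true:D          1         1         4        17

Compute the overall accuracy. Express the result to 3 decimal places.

Accuracy = trace / total = (15+18+7+17=57) / 96 = 57/96 = 0.594

0.594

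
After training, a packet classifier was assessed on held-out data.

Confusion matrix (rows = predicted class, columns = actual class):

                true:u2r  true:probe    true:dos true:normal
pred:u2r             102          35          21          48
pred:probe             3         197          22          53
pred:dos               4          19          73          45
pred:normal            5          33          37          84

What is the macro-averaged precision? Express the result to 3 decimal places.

0.564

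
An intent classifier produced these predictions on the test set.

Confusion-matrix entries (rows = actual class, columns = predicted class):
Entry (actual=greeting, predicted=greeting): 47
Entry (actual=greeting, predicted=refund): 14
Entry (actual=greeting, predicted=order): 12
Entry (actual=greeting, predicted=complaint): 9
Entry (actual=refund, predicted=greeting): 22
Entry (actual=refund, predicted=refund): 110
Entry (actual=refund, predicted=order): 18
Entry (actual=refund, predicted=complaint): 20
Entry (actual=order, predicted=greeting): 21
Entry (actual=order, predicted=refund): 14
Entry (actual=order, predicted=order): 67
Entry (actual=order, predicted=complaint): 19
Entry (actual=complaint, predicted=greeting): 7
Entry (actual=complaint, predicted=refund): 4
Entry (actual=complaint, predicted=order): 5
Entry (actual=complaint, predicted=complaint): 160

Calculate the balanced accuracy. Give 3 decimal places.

Balanced accuracy = mean of per-class recall.
  greeting: recall = 47/82 = 0.5732
  refund: recall = 110/170 = 0.6471
  order: recall = 67/121 = 0.5537
  complaint: recall = 160/176 = 0.9091
Mean = (0.5732 + 0.6471 + 0.5537 + 0.9091) / 4 = 0.671

0.671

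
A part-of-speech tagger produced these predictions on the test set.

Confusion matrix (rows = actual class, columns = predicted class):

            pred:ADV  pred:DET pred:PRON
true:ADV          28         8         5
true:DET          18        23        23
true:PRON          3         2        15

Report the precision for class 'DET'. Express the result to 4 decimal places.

0.6970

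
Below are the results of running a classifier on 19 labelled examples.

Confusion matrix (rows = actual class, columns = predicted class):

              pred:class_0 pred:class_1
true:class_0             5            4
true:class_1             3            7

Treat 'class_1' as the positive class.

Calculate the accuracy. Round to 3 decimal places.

0.632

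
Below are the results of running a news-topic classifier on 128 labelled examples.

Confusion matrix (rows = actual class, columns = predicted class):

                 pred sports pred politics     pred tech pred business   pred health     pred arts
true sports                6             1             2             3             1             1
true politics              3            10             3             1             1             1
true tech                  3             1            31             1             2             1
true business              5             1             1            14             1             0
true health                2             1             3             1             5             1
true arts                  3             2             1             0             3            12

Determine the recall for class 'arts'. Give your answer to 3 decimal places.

Treat 'arts' as positive and all other classes as negative.
recall = TP/(TP+FN).
arts: TP=12, FN=3+2+1+0+3=9 → 12/21 = 0.5714

0.571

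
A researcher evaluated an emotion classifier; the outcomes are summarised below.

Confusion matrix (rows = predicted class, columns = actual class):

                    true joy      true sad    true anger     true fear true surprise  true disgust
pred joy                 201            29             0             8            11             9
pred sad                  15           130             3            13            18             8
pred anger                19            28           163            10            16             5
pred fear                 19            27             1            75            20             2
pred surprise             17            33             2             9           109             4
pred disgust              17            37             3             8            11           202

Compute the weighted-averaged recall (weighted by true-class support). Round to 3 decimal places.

0.686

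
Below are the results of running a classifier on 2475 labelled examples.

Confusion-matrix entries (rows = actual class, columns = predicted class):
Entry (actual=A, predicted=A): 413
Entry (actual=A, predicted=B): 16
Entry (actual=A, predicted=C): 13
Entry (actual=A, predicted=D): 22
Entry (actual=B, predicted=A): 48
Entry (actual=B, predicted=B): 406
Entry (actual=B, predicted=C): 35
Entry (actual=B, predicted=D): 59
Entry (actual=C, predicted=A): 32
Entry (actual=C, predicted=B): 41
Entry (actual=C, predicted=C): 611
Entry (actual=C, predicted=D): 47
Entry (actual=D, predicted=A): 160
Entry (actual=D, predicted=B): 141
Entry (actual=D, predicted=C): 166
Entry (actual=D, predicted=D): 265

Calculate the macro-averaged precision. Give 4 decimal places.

0.6799

Per-class precision (TP/(TP+FP)):
  A: TP=413, FP=48+32+160=240 → 413/653 = 0.63247
  B: TP=406, FP=16+41+141=198 → 406/604 = 0.67219
  C: TP=611, FP=13+35+166=214 → 611/825 = 0.74061
  D: TP=265, FP=22+59+47=128 → 265/393 = 0.67430
Macro-precision = mean = (0.63247 + 0.67219 + 0.74061 + 0.67430) / 4 = 0.6799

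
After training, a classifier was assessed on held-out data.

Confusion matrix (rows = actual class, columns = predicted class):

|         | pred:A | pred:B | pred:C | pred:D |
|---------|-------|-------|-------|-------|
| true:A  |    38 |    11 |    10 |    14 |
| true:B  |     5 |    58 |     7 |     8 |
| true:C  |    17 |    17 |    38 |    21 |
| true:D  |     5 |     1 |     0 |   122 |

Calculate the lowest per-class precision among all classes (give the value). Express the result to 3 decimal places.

0.585

Per-class precision (TP/(TP+FP)):
  A: TP=38, FP=5+17+5=27 → 38/65 = 0.5846
  B: TP=58, FP=11+17+1=29 → 58/87 = 0.6667
  C: TP=38, FP=10+7+0=17 → 38/55 = 0.6909
  D: TP=122, FP=14+8+21=43 → 122/165 = 0.7394
Lowest is class 'A' with precision = 0.585.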